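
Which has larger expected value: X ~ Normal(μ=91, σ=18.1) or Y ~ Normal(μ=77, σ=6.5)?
X has larger mean (91.0000 > 77.0000)

Compute the expected value for each distribution:

X ~ Normal(μ=91, σ=18.1):
E[X] = 91.0000

Y ~ Normal(μ=77, σ=6.5):
E[Y] = 77.0000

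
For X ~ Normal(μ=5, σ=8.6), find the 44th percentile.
3.7017

We have X ~ Normal(μ=5, σ=8.6).

We want to find x such that P(X ≤ x) = 0.44.

This is the 44th percentile, which means 44% of values fall below this point.

Using the inverse CDF (quantile function):
x = F⁻¹(0.44) = 3.7017

Verification: P(X ≤ 3.7017) = 0.44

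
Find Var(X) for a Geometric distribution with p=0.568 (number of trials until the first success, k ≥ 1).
1.3390

We have X ~ Geometric(p=0.568) (number of trials until the first success, k ≥ 1).

For a Geometric distribution with p=0.568 (number of trials until the first success, k ≥ 1):
Var(X) = 1.3390

The variance measures the spread of the distribution around the mean.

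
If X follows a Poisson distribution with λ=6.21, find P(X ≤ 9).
0.900862

We have X ~ Poisson(λ=6.21).

The CDF gives us P(X ≤ k).

Using the CDF:
P(X ≤ 9) = 0.900862

This means there's approximately a 90.1% chance that X is at most 9.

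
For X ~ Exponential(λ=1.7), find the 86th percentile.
1.1565

We have X ~ Exponential(λ=1.7).

We want to find x such that P(X ≤ x) = 0.86.

This is the 86th percentile, which means 86% of values fall below this point.

Using the inverse CDF (quantile function):
x = F⁻¹(0.86) = 1.1565

Verification: P(X ≤ 1.1565) = 0.86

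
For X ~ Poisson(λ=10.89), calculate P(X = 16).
0.034863

We have X ~ Poisson(λ=10.89).

For a Poisson distribution, the PMF gives us the probability of each outcome.

Using the PMF formula:
P(X = 16) = 0.034863

Rounded to 4 decimal places: 0.0349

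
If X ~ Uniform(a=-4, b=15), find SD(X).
5.4848

We have X ~ Uniform(a=-4, b=15).

For a Uniform distribution with a=-4, b=15:
σ = √Var(X) = 5.4848

The standard deviation is the square root of the variance.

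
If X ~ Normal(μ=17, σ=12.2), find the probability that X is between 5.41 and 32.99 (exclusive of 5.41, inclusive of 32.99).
0.733957

We have X ~ Normal(μ=17, σ=12.2).

To find P(5.41 < X ≤ 32.99), we use:
P(5.41 < X ≤ 32.99) = P(X ≤ 32.99) - P(X ≤ 5.41)
                 = F(32.99) - F(5.41)
                 = 0.905013 - 0.171056
                 = 0.733957

So there's approximately a 73.4% chance that X falls in this range.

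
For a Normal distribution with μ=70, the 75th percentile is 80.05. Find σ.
σ = 14.9002

For X ~ Normal(μ, σ), the p-th percentile satisfies x = μ + z_p × σ,
where z_p = Φ⁻¹(p) is the standard normal quantile.

Step 1: z_{0.75} = Φ⁻¹(0.75) = 0.6745

Step 2: Solve for σ:
80.05 = 70 + 0.6745 × σ
σ = (80.05 - 70) / 0.6745
σ = 10.05 / 0.6745
σ = 14.9002

Verification: μ + z × σ = 70 + 0.6745 × 14.9002 = 80.05 ✓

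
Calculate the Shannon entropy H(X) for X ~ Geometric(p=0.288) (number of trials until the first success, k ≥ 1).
2.0846 nats

We have X ~ Geometric(p=0.288) (number of trials until the first success, k ≥ 1).

The Shannon entropy measures the uncertainty or information content of the distribution.

For a Geometric distribution with p=0.288 (number of trials until the first success, k ≥ 1):
H(X) = 2.0846 nats

(In bits, this would be 3.0074 bits.)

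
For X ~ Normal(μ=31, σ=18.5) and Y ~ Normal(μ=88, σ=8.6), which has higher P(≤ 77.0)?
X has higher probability (P(X ≤ 77.0) = 0.9935 > P(Y ≤ 77.0) = 0.1004)

Compute P(≤ 77.0) for each distribution:

X ~ Normal(μ=31, σ=18.5):
P(X ≤ 77.0) = 0.9935

Y ~ Normal(μ=88, σ=8.6):
P(Y ≤ 77.0) = 0.1004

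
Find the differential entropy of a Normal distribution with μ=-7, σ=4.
2.8052 nats

We have X ~ Normal(μ=-7, σ=4).

The differential entropy measures the uncertainty or information content of the distribution.

For a Normal distribution with μ=-7, σ=4:
h(X) = 2.8052 nats

(In bits, this would be 4.0471 bits.)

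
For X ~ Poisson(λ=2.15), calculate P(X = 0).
0.116484

We have X ~ Poisson(λ=2.15).

For a Poisson distribution, the PMF gives us the probability of each outcome.

Using the PMF formula:
P(X = 0) = 0.116484

Rounded to 4 decimal places: 0.1165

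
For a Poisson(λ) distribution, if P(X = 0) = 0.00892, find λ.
λ = 4.7195

For a Poisson(λ) distribution, the PMF at 0 is:
P(X = 0) = λ^0 e^(-λ) / 0! = e^(-λ)

Given P(X = 0) = 0.00892:
e^(-λ) = 0.00892
-λ = ln(0.00892)
λ = -ln(0.00892) = 4.7195

Verification: e^(-4.7195) = 0.00892 ✓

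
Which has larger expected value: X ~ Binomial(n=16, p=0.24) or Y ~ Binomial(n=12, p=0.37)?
Y has larger mean (4.4400 > 3.8400)

Compute the expected value for each distribution:

X ~ Binomial(n=16, p=0.24):
E[X] = 3.8400

Y ~ Binomial(n=12, p=0.37):
E[Y] = 4.4400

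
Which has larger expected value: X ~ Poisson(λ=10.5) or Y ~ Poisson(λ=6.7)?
X has larger mean (10.5000 > 6.7000)

Compute the expected value for each distribution:

X ~ Poisson(λ=10.5):
E[X] = 10.5000

Y ~ Poisson(λ=6.7):
E[Y] = 6.7000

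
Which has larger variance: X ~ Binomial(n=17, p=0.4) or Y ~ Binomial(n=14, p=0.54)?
X has larger variance (4.0800 > 3.4776)

Compute the variance for each distribution:

X ~ Binomial(n=17, p=0.4):
Var(X) = 4.0800

Y ~ Binomial(n=14, p=0.54):
Var(Y) = 3.4776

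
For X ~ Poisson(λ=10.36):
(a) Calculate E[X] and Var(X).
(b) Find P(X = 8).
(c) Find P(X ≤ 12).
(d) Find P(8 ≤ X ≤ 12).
(a) E[X] = 10.3600, Var(X) = 10.3600
(b) P(X = 8) = 0.104248
(c) P(X ≤ 12) = 0.756269
(d) P(8 ≤ X ≤ 12) = 0.566742

We have X ~ Poisson(λ=10.36).

(a) Moments:
E[X] = 10.3600
Var(X) = 10.3600
σ = √Var(X) = 3.2187

(b) Point probability using PMF:
P(X = 8) = 0.104248

(c) Cumulative probability using CDF:
P(X ≤ 12) = F(12) = 0.756269

(d) Range probability:
P(8 ≤ X ≤ 12) = P(X ≤ 12) - P(X ≤ 7)
                   = F(12) - F(7)
                   = 0.756269 - 0.189526
                   = 0.566742

This means approximately 56.7% of outcomes fall in the interval [8, 12].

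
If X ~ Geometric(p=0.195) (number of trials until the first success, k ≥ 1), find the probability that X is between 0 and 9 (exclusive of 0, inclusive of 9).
0.858041

We have X ~ Geometric(p=0.195) (number of trials until the first success, k ≥ 1).

To find P(0 < X ≤ 9), we use:
P(0 < X ≤ 9) = P(X ≤ 9) - P(X ≤ 0)
                 = F(9) - F(0)
                 = 0.858041 - 0.000000
                 = 0.858041

So there's approximately a 85.8% chance that X falls in this range.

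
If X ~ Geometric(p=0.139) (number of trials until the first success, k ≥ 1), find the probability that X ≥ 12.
0.192768

We have X ~ Geometric(p=0.139) (number of trials until the first success, k ≥ 1).

For discrete distributions, P(X ≥ 12) = 1 - P(X ≤ 11).

P(X ≤ 11) = 0.807232
P(X ≥ 12) = 1 - 0.807232 = 0.192768

So there's approximately a 19.3% chance that X is at least 12.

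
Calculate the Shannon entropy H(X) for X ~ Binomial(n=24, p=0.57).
2.3045 nats

We have X ~ Binomial(n=24, p=0.57).

The Shannon entropy measures the uncertainty or information content of the distribution.

For a Binomial distribution with n=24, p=0.57:
H(X) = 2.3045 nats

(In bits, this would be 3.3246 bits.)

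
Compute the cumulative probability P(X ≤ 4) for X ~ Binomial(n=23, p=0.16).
0.697230

We have X ~ Binomial(n=23, p=0.16).

The CDF gives us P(X ≤ k).

Using the CDF:
P(X ≤ 4) = 0.697230

This means there's approximately a 69.7% chance that X is at most 4.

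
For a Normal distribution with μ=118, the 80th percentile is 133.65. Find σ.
σ = 18.5951

For X ~ Normal(μ, σ), the p-th percentile satisfies x = μ + z_p × σ,
where z_p = Φ⁻¹(p) is the standard normal quantile.

Step 1: z_{0.8} = Φ⁻¹(0.8) = 0.8416

Step 2: Solve for σ:
133.65 = 118 + 0.8416 × σ
σ = (133.65 - 118) / 0.8416
σ = 15.65 / 0.8416
σ = 18.5951

Verification: μ + z × σ = 118 + 0.8416 × 18.5951 = 133.65 ✓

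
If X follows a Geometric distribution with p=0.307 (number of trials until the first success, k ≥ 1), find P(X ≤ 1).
0.307000

We have X ~ Geometric(p=0.307) (number of trials until the first success, k ≥ 1).

The CDF gives us P(X ≤ k).

Using the CDF:
P(X ≤ 1) = 0.307000

This means there's approximately a 30.7% chance that X is at most 1.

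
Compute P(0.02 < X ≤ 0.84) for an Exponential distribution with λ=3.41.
0.877056

We have X ~ Exponential(λ=3.41).

To find P(0.02 < X ≤ 0.84), we use:
P(0.02 < X ≤ 0.84) = P(X ≤ 0.84) - P(X ≤ 0.02)
                 = F(0.84) - F(0.02)
                 = 0.942983 - 0.065926
                 = 0.877056

So there's approximately a 87.7% chance that X falls in this range.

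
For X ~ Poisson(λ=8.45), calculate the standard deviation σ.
2.9069

We have X ~ Poisson(λ=8.45).

For a Poisson distribution with λ=8.45:
σ = √Var(X) = 2.9069

The standard deviation is the square root of the variance.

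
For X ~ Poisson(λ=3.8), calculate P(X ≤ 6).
0.909108

We have X ~ Poisson(λ=3.8).

The CDF gives us P(X ≤ k).

Using the CDF:
P(X ≤ 6) = 0.909108

This means there's approximately a 90.9% chance that X is at most 6.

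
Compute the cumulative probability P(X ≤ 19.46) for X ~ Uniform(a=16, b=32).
0.216250

We have X ~ Uniform(a=16, b=32).

The CDF gives us P(X ≤ k).

Using the CDF:
P(X ≤ 19.46) = 0.216250

This means there's approximately a 21.6% chance that X is at most 19.46.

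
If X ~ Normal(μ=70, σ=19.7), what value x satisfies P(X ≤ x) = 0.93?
99.0731

We have X ~ Normal(μ=70, σ=19.7).

We want to find x such that P(X ≤ x) = 0.93.

This is the 93rd percentile, which means 93% of values fall below this point.

Using the inverse CDF (quantile function):
x = F⁻¹(0.93) = 99.0731

Verification: P(X ≤ 99.0731) = 0.93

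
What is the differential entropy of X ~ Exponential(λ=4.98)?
-0.6054 nats

We have X ~ Exponential(λ=4.98).

The differential entropy measures the uncertainty or information content of the distribution.

For an Exponential distribution with λ=4.98:
h(X) = -0.6054 nats

(In bits, this would be -0.8735 bits.)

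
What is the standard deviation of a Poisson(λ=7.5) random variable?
2.7386

We have X ~ Poisson(λ=7.5).

For a Poisson distribution with λ=7.5:
σ = √Var(X) = 2.7386

The standard deviation is the square root of the variance.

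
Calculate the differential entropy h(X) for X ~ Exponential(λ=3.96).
-0.3762 nats

We have X ~ Exponential(λ=3.96).

The differential entropy measures the uncertainty or information content of the distribution.

For an Exponential distribution with λ=3.96:
h(X) = -0.3762 nats

(In bits, this would be -0.5428 bits.)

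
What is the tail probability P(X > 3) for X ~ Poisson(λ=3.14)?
0.384101

We have X ~ Poisson(λ=3.14).

P(X > 3) = 1 - P(X ≤ 3)
                = 1 - F(3)
                = 1 - 0.615899
                = 0.384101

So there's approximately a 38.4% chance that X exceeds 3.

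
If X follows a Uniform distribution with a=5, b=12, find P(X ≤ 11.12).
0.874286

We have X ~ Uniform(a=5, b=12).

The CDF gives us P(X ≤ k).

Using the CDF:
P(X ≤ 11.12) = 0.874286

This means there's approximately a 87.4% chance that X is at most 11.12.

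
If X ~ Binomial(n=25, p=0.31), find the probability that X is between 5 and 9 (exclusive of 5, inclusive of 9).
0.613154

We have X ~ Binomial(n=25, p=0.31).

To find P(5 < X ≤ 9), we use:
P(5 < X ≤ 9) = P(X ≤ 9) - P(X ≤ 5)
                 = F(9) - F(5)
                 = 0.778741 - 0.165587
                 = 0.613154

So there's approximately a 61.3% chance that X falls in this range.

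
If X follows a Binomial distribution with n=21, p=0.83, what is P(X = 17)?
0.210469

We have X ~ Binomial(n=21, p=0.83).

For a Binomial distribution, the PMF gives us the probability of each outcome.

Using the PMF formula:
P(X = 17) = 0.210469

Rounded to 4 decimal places: 0.2105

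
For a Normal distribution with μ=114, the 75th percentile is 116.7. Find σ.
σ = 4.0030

For X ~ Normal(μ, σ), the p-th percentile satisfies x = μ + z_p × σ,
where z_p = Φ⁻¹(p) is the standard normal quantile.

Step 1: z_{0.75} = Φ⁻¹(0.75) = 0.6745

Step 2: Solve for σ:
116.7 = 114 + 0.6745 × σ
σ = (116.7 - 114) / 0.6745
σ = 2.70 / 0.6745
σ = 4.0030

Verification: μ + z × σ = 114 + 0.6745 × 4.0030 = 116.70 ✓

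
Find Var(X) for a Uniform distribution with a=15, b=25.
8.3333

We have X ~ Uniform(a=15, b=25).

For a Uniform distribution with a=15, b=25:
Var(X) = 8.3333

The variance measures the spread of the distribution around the mean.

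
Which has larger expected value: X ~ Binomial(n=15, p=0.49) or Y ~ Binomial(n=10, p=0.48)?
X has larger mean (7.3500 > 4.8000)

Compute the expected value for each distribution:

X ~ Binomial(n=15, p=0.49):
E[X] = 7.3500

Y ~ Binomial(n=10, p=0.48):
E[Y] = 4.8000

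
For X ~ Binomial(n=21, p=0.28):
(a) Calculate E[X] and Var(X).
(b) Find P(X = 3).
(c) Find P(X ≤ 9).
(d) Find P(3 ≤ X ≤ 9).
(a) E[X] = 5.8800, Var(X) = 4.2336
(b) P(X = 3) = 0.078942
(c) P(X ≤ 9) = 0.956124
(d) P(3 ≤ X ≤ 9) = 0.914821

We have X ~ Binomial(n=21, p=0.28).

(a) Moments:
E[X] = 5.8800
Var(X) = 4.2336
σ = √Var(X) = 2.0576

(b) Point probability using PMF:
P(X = 3) = 0.078942

(c) Cumulative probability using CDF:
P(X ≤ 9) = F(9) = 0.956124

(d) Range probability:
P(3 ≤ X ≤ 9) = P(X ≤ 9) - P(X ≤ 2)
                   = F(9) - F(2)
                   = 0.956124 - 0.041303
                   = 0.914821

This means approximately 91.5% of outcomes fall in the interval [3, 9].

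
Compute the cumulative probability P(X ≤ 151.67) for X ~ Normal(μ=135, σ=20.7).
0.789681

We have X ~ Normal(μ=135, σ=20.7).

The CDF gives us P(X ≤ k).

Using the CDF:
P(X ≤ 151.67) = 0.789681

This means there's approximately a 79.0% chance that X is at most 151.67.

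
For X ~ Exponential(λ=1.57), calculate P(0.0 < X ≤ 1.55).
0.912271

We have X ~ Exponential(λ=1.57).

To find P(0.0 < X ≤ 1.55), we use:
P(0.0 < X ≤ 1.55) = P(X ≤ 1.55) - P(X ≤ 0.0)
                 = F(1.55) - F(0.0)
                 = 0.912271 - 0.000000
                 = 0.912271

So there's approximately a 91.2% chance that X falls in this range.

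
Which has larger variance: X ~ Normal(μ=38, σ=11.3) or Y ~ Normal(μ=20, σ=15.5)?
Y has larger variance (240.2500 > 127.6900)

Compute the variance for each distribution:

X ~ Normal(μ=38, σ=11.3):
Var(X) = 127.6900

Y ~ Normal(μ=20, σ=15.5):
Var(Y) = 240.2500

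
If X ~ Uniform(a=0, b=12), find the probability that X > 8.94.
0.255000

We have X ~ Uniform(a=0, b=12).

P(X > 8.94) = 1 - P(X ≤ 8.94)
                = 1 - F(8.94)
                = 1 - 0.745000
                = 0.255000

So there's approximately a 25.5% chance that X exceeds 8.94.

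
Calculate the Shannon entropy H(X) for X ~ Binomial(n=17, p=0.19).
1.8826 nats

We have X ~ Binomial(n=17, p=0.19).

The Shannon entropy measures the uncertainty or information content of the distribution.

For a Binomial distribution with n=17, p=0.19:
H(X) = 1.8826 nats

(In bits, this would be 2.7160 bits.)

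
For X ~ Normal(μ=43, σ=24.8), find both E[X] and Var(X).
E[X] = 43.0000, Var(X) = 615.0400

We have X ~ Normal(μ=43, σ=24.8).

For a Normal distribution with μ=43, σ=24.8:

Expected value:
E[X] = 43.0000

Variance:
Var(X) = 615.0400

Standard deviation:
σ = √Var(X) = 24.8000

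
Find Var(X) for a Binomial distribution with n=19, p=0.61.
4.5201

We have X ~ Binomial(n=19, p=0.61).

For a Binomial distribution with n=19, p=0.61:
Var(X) = 4.5201

The variance measures the spread of the distribution around the mean.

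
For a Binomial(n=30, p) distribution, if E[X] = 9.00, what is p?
p = 0.3

For a Binomial(n, p) distribution:
E[X] = n × p

Given n = 30 and E[X] = 9.00:
9.00 = 30 × p
p = 9.00 / 30 = 0.3

Verification: Binomial(30, 0.3) has E[X] = 9.00 ✓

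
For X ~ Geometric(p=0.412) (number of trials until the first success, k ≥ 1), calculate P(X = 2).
0.242256

We have X ~ Geometric(p=0.412) (number of trials until the first success, k ≥ 1).

For a Geometric distribution, the PMF gives us the probability of each outcome.

Using the PMF formula:
P(X = 2) = 0.242256

Rounded to 4 decimal places: 0.2423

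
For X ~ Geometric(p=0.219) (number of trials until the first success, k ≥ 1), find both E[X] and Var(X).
E[X] = 4.5662, Var(X) = 16.2841

We have X ~ Geometric(p=0.219) (number of trials until the first success, k ≥ 1).

For a Geometric distribution with p=0.219 (number of trials until the first success, k ≥ 1):

Expected value:
E[X] = 4.5662

Variance:
Var(X) = 16.2841

Standard deviation:
σ = √Var(X) = 4.0354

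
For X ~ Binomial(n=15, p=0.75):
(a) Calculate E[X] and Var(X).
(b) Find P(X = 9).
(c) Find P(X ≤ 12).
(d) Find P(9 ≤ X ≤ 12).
(a) E[X] = 11.2500, Var(X) = 2.8125
(b) P(X = 9) = 0.091748
(c) P(X ≤ 12) = 0.763912
(d) P(9 ≤ X ≤ 12) = 0.707292

We have X ~ Binomial(n=15, p=0.75).

(a) Moments:
E[X] = 11.2500
Var(X) = 2.8125
σ = √Var(X) = 1.6771

(b) Point probability using PMF:
P(X = 9) = 0.091748

(c) Cumulative probability using CDF:
P(X ≤ 12) = F(12) = 0.763912

(d) Range probability:
P(9 ≤ X ≤ 12) = P(X ≤ 12) - P(X ≤ 8)
                   = F(12) - F(8)
                   = 0.763912 - 0.056620
                   = 0.707292

This means approximately 70.7% of outcomes fall in the interval [9, 12].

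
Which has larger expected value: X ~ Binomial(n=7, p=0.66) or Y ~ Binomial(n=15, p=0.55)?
Y has larger mean (8.2500 > 4.6200)

Compute the expected value for each distribution:

X ~ Binomial(n=7, p=0.66):
E[X] = 4.6200

Y ~ Binomial(n=15, p=0.55):
E[Y] = 8.2500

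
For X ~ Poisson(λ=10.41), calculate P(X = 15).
0.042097

We have X ~ Poisson(λ=10.41).

For a Poisson distribution, the PMF gives us the probability of each outcome.

Using the PMF formula:
P(X = 15) = 0.042097

Rounded to 4 decimal places: 0.0421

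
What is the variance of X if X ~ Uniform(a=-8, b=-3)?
2.0833

We have X ~ Uniform(a=-8, b=-3).

For a Uniform distribution with a=-8, b=-3:
Var(X) = 2.0833

The variance measures the spread of the distribution around the mean.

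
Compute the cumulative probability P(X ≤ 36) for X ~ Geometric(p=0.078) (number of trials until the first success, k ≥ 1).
0.946258

We have X ~ Geometric(p=0.078) (number of trials until the first success, k ≥ 1).

The CDF gives us P(X ≤ k).

Using the CDF:
P(X ≤ 36) = 0.946258

This means there's approximately a 94.6% chance that X is at most 36.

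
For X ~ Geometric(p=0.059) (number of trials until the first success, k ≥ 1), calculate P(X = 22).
0.016453

We have X ~ Geometric(p=0.059) (number of trials until the first success, k ≥ 1).

For a Geometric distribution, the PMF gives us the probability of each outcome.

Using the PMF formula:
P(X = 22) = 0.016453

Rounded to 4 decimal places: 0.0165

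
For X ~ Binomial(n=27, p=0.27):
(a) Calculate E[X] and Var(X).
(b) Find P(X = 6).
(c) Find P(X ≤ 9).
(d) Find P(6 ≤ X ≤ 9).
(a) E[X] = 7.2900, Var(X) = 5.3217
(b) P(X = 6) = 0.154621
(c) P(X ≤ 9) = 0.831959
(d) P(6 ≤ X ≤ 9) = 0.608696

We have X ~ Binomial(n=27, p=0.27).

(a) Moments:
E[X] = 7.2900
Var(X) = 5.3217
σ = √Var(X) = 2.3069

(b) Point probability using PMF:
P(X = 6) = 0.154621

(c) Cumulative probability using CDF:
P(X ≤ 9) = F(9) = 0.831959

(d) Range probability:
P(6 ≤ X ≤ 9) = P(X ≤ 9) - P(X ≤ 5)
                   = F(9) - F(5)
                   = 0.831959 - 0.223263
                   = 0.608696

This means approximately 60.9% of outcomes fall in the interval [6, 9].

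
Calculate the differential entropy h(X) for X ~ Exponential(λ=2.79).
-0.0260 nats

We have X ~ Exponential(λ=2.79).

The differential entropy measures the uncertainty or information content of the distribution.

For an Exponential distribution with λ=2.79:
h(X) = -0.0260 nats

(In bits, this would be -0.0376 bits.)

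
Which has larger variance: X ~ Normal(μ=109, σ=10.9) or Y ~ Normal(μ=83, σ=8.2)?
X has larger variance (118.8100 > 67.2400)

Compute the variance for each distribution:

X ~ Normal(μ=109, σ=10.9):
Var(X) = 118.8100

Y ~ Normal(μ=83, σ=8.2):
Var(Y) = 67.2400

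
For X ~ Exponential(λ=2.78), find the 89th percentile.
0.7940

We have X ~ Exponential(λ=2.78).

We want to find x such that P(X ≤ x) = 0.89.

This is the 89th percentile, which means 89% of values fall below this point.

Using the inverse CDF (quantile function):
x = F⁻¹(0.89) = 0.7940

Verification: P(X ≤ 0.7940) = 0.89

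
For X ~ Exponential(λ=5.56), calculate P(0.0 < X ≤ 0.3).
0.811376

We have X ~ Exponential(λ=5.56).

To find P(0.0 < X ≤ 0.3), we use:
P(0.0 < X ≤ 0.3) = P(X ≤ 0.3) - P(X ≤ 0.0)
                 = F(0.3) - F(0.0)
                 = 0.811376 - 0.000000
                 = 0.811376

So there's approximately a 81.1% chance that X falls in this range.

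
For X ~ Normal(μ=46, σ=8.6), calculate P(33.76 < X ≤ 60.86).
0.880667

We have X ~ Normal(μ=46, σ=8.6).

To find P(33.76 < X ≤ 60.86), we use:
P(33.76 < X ≤ 60.86) = P(X ≤ 60.86) - P(X ≤ 33.76)
                 = F(60.86) - F(33.76)
                 = 0.957998 - 0.077331
                 = 0.880667

So there's approximately a 88.1% chance that X falls in this range.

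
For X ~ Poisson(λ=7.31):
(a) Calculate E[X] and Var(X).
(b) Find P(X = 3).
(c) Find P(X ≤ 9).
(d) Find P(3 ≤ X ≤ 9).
(a) E[X] = 7.3100, Var(X) = 7.3100
(b) P(X = 3) = 0.043542
(c) P(X ≤ 9) = 0.797723
(d) P(3 ≤ X ≤ 9) = 0.774295

We have X ~ Poisson(λ=7.31).

(a) Moments:
E[X] = 7.3100
Var(X) = 7.3100
σ = √Var(X) = 2.7037

(b) Point probability using PMF:
P(X = 3) = 0.043542

(c) Cumulative probability using CDF:
P(X ≤ 9) = F(9) = 0.797723

(d) Range probability:
P(3 ≤ X ≤ 9) = P(X ≤ 9) - P(X ≤ 2)
                   = F(9) - F(2)
                   = 0.797723 - 0.023427
                   = 0.774295

This means approximately 77.4% of outcomes fall in the interval [3, 9].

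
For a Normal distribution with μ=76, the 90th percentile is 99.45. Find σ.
σ = 18.2981

For X ~ Normal(μ, σ), the p-th percentile satisfies x = μ + z_p × σ,
where z_p = Φ⁻¹(p) is the standard normal quantile.

Step 1: z_{0.9} = Φ⁻¹(0.9) = 1.2816

Step 2: Solve for σ:
99.45 = 76 + 1.2816 × σ
σ = (99.45 - 76) / 1.2816
σ = 23.45 / 1.2816
σ = 18.2981

Verification: μ + z × σ = 76 + 1.2816 × 18.2981 = 99.45 ✓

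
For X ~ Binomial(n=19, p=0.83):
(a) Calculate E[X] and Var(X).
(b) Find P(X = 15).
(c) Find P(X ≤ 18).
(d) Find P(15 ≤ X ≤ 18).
(a) E[X] = 15.7700, Var(X) = 2.6809
(b) P(X = 15) = 0.197857
(c) P(X ≤ 18) = 0.970994
(d) P(15 ≤ X ≤ 18) = 0.760312

We have X ~ Binomial(n=19, p=0.83).

(a) Moments:
E[X] = 15.7700
Var(X) = 2.6809
σ = √Var(X) = 1.6373

(b) Point probability using PMF:
P(X = 15) = 0.197857

(c) Cumulative probability using CDF:
P(X ≤ 18) = F(18) = 0.970994

(d) Range probability:
P(15 ≤ X ≤ 18) = P(X ≤ 18) - P(X ≤ 14)
                   = F(18) - F(14)
                   = 0.970994 - 0.210682
                   = 0.760312

This means approximately 76.0% of outcomes fall in the interval [15, 18].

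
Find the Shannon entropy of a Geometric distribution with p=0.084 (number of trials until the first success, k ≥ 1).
3.4337 nats

We have X ~ Geometric(p=0.084) (number of trials until the first success, k ≥ 1).

The Shannon entropy measures the uncertainty or information content of the distribution.

For a Geometric distribution with p=0.084 (number of trials until the first success, k ≥ 1):
H(X) = 3.4337 nats

(In bits, this would be 4.9538 bits.)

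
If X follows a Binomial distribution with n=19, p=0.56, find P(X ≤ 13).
0.908815

We have X ~ Binomial(n=19, p=0.56).

The CDF gives us P(X ≤ k).

Using the CDF:
P(X ≤ 13) = 0.908815

This means there's approximately a 90.9% chance that X is at most 13.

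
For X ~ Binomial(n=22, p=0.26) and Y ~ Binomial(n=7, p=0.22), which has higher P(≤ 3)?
Y has higher probability (P(Y ≤ 3) = 0.9539 > P(X ≤ 3) = 0.1381)

Compute P(≤ 3) for each distribution:

X ~ Binomial(n=22, p=0.26):
P(X ≤ 3) = 0.1381

Y ~ Binomial(n=7, p=0.22):
P(Y ≤ 3) = 0.9539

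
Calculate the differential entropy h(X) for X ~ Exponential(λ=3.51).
-0.2556 nats

We have X ~ Exponential(λ=3.51).

The differential entropy measures the uncertainty or information content of the distribution.

For an Exponential distribution with λ=3.51:
h(X) = -0.2556 nats

(In bits, this would be -0.3688 bits.)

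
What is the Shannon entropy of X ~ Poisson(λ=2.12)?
1.7380 nats

We have X ~ Poisson(λ=2.12).

The Shannon entropy measures the uncertainty or information content of the distribution.

For a Poisson distribution with λ=2.12:
H(X) = 1.7380 nats

(In bits, this would be 2.5074 bits.)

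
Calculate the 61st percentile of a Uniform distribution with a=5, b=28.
19.0300

We have X ~ Uniform(a=5, b=28).

We want to find x such that P(X ≤ x) = 0.61.

This is the 61st percentile, which means 61% of values fall below this point.

Using the inverse CDF (quantile function):
x = F⁻¹(0.61) = 19.0300

Verification: P(X ≤ 19.0300) = 0.61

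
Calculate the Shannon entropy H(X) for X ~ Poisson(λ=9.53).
2.5369 nats

We have X ~ Poisson(λ=9.53).

The Shannon entropy measures the uncertainty or information content of the distribution.

For a Poisson distribution with λ=9.53:
H(X) = 2.5369 nats

(In bits, this would be 3.6599 bits.)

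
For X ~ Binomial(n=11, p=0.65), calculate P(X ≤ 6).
0.331688

We have X ~ Binomial(n=11, p=0.65).

The CDF gives us P(X ≤ k).

Using the CDF:
P(X ≤ 6) = 0.331688

This means there's approximately a 33.2% chance that X is at most 6.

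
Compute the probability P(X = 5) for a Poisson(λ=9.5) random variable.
0.048266

We have X ~ Poisson(λ=9.5).

For a Poisson distribution, the PMF gives us the probability of each outcome.

Using the PMF formula:
P(X = 5) = 0.048266

Rounded to 4 decimal places: 0.0483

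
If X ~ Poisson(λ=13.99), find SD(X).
3.7403

We have X ~ Poisson(λ=13.99).

For a Poisson distribution with λ=13.99:
σ = √Var(X) = 3.7403

The standard deviation is the square root of the variance.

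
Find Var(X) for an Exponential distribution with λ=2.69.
0.1382

We have X ~ Exponential(λ=2.69).

For an Exponential distribution with λ=2.69:
Var(X) = 0.1382

The variance measures the spread of the distribution around the mean.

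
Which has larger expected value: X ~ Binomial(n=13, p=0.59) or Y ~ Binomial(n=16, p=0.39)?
X has larger mean (7.6700 > 6.2400)

Compute the expected value for each distribution:

X ~ Binomial(n=13, p=0.59):
E[X] = 7.6700

Y ~ Binomial(n=16, p=0.39):
E[Y] = 6.2400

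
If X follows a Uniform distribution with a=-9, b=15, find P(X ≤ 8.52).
0.730000

We have X ~ Uniform(a=-9, b=15).

The CDF gives us P(X ≤ k).

Using the CDF:
P(X ≤ 8.52) = 0.730000

This means there's approximately a 73.0% chance that X is at most 8.52.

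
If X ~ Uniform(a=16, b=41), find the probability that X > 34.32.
0.267200

We have X ~ Uniform(a=16, b=41).

P(X > 34.32) = 1 - P(X ≤ 34.32)
                = 1 - F(34.32)
                = 1 - 0.732800
                = 0.267200

So there's approximately a 26.7% chance that X exceeds 34.32.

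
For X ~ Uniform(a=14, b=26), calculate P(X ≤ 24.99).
0.915833

We have X ~ Uniform(a=14, b=26).

The CDF gives us P(X ≤ k).

Using the CDF:
P(X ≤ 24.99) = 0.915833

This means there's approximately a 91.6% chance that X is at most 24.99.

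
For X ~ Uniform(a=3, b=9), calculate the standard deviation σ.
1.7321

We have X ~ Uniform(a=3, b=9).

For a Uniform distribution with a=3, b=9:
σ = √Var(X) = 1.7321

The standard deviation is the square root of the variance.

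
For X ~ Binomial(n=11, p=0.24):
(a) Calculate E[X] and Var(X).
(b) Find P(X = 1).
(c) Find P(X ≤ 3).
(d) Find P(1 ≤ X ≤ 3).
(a) E[X] = 2.6400, Var(X) = 2.0064
(b) P(X = 1) = 0.169723
(c) P(X ≤ 3) = 0.740444
(d) P(1 ≤ X ≤ 3) = 0.691585

We have X ~ Binomial(n=11, p=0.24).

(a) Moments:
E[X] = 2.6400
Var(X) = 2.0064
σ = √Var(X) = 1.4165

(b) Point probability using PMF:
P(X = 1) = 0.169723

(c) Cumulative probability using CDF:
P(X ≤ 3) = F(3) = 0.740444

(d) Range probability:
P(1 ≤ X ≤ 3) = P(X ≤ 3) - P(X ≤ 0)
                   = F(3) - F(0)
                   = 0.740444 - 0.048860
                   = 0.691585

This means approximately 69.2% of outcomes fall in the interval [1, 3].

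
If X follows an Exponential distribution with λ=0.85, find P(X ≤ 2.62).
0.892149

We have X ~ Exponential(λ=0.85).

The CDF gives us P(X ≤ k).

Using the CDF:
P(X ≤ 2.62) = 0.892149

This means there's approximately a 89.2% chance that X is at most 2.62.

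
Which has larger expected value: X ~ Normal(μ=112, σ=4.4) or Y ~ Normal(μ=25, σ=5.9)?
X has larger mean (112.0000 > 25.0000)

Compute the expected value for each distribution:

X ~ Normal(μ=112, σ=4.4):
E[X] = 112.0000

Y ~ Normal(μ=25, σ=5.9):
E[Y] = 25.0000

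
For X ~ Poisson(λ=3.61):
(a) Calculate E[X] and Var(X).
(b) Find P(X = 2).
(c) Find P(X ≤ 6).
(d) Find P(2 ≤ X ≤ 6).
(a) E[X] = 3.6100, Var(X) = 3.6100
(b) P(X = 2) = 0.176271
(c) P(X ≤ 6) = 0.925898
(d) P(2 ≤ X ≤ 6) = 0.801189

We have X ~ Poisson(λ=3.61).

(a) Moments:
E[X] = 3.6100
Var(X) = 3.6100
σ = √Var(X) = 1.9000

(b) Point probability using PMF:
P(X = 2) = 0.176271

(c) Cumulative probability using CDF:
P(X ≤ 6) = F(6) = 0.925898

(d) Range probability:
P(2 ≤ X ≤ 6) = P(X ≤ 6) - P(X ≤ 1)
                   = F(6) - F(1)
                   = 0.925898 - 0.124709
                   = 0.801189

This means approximately 80.1% of outcomes fall in the interval [2, 6].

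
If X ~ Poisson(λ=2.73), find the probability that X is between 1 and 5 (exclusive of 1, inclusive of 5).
0.697559

We have X ~ Poisson(λ=2.73).

To find P(1 < X ≤ 5), we use:
P(1 < X ≤ 5) = P(X ≤ 5) - P(X ≤ 1)
                 = F(5) - F(1)
                 = 0.940827 - 0.243268
                 = 0.697559

So there's approximately a 69.8% chance that X falls in this range.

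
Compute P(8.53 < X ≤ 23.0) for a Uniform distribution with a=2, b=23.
0.689048

We have X ~ Uniform(a=2, b=23).

To find P(8.53 < X ≤ 23.0), we use:
P(8.53 < X ≤ 23.0) = P(X ≤ 23.0) - P(X ≤ 8.53)
                 = F(23.0) - F(8.53)
                 = 1.000000 - 0.310952
                 = 0.689048

So there's approximately a 68.9% chance that X falls in this range.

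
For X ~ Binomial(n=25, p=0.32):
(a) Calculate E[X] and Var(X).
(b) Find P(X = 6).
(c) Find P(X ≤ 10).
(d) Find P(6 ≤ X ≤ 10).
(a) E[X] = 8.0000, Var(X) = 5.4400
(b) P(X = 6) = 0.124965
(c) P(X ≤ 10) = 0.857626
(d) P(6 ≤ X ≤ 10) = 0.716936

We have X ~ Binomial(n=25, p=0.32).

(a) Moments:
E[X] = 8.0000
Var(X) = 5.4400
σ = √Var(X) = 2.3324

(b) Point probability using PMF:
P(X = 6) = 0.124965

(c) Cumulative probability using CDF:
P(X ≤ 10) = F(10) = 0.857626

(d) Range probability:
P(6 ≤ X ≤ 10) = P(X ≤ 10) - P(X ≤ 5)
                   = F(10) - F(5)
                   = 0.857626 - 0.140691
                   = 0.716936

This means approximately 71.7% of outcomes fall in the interval [6, 10].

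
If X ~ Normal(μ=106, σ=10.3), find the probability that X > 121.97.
0.060513

We have X ~ Normal(μ=106, σ=10.3).

P(X > 121.97) = 1 - P(X ≤ 121.97)
                = 1 - F(121.97)
                = 1 - 0.939487
                = 0.060513

So there's approximately a 6.1% chance that X exceeds 121.97.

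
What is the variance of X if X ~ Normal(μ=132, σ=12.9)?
166.4100

We have X ~ Normal(μ=132, σ=12.9).

For a Normal distribution with μ=132, σ=12.9:
Var(X) = 166.4100

The variance measures the spread of the distribution around the mean.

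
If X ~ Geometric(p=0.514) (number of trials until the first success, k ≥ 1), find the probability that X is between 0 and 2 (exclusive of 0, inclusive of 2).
0.763804

We have X ~ Geometric(p=0.514) (number of trials until the first success, k ≥ 1).

To find P(0 < X ≤ 2), we use:
P(0 < X ≤ 2) = P(X ≤ 2) - P(X ≤ 0)
                 = F(2) - F(0)
                 = 0.763804 - 0.000000
                 = 0.763804

So there's approximately a 76.4% chance that X falls in this range.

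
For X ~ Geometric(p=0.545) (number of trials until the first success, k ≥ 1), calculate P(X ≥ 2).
0.455000

We have X ~ Geometric(p=0.545) (number of trials until the first success, k ≥ 1).

For discrete distributions, P(X ≥ 2) = 1 - P(X ≤ 1).

P(X ≤ 1) = 0.545000
P(X ≥ 2) = 1 - 0.545000 = 0.455000

So there's approximately a 45.5% chance that X is at least 2.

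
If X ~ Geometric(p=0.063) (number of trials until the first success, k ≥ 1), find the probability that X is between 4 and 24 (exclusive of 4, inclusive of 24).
0.561056

We have X ~ Geometric(p=0.063) (number of trials until the first success, k ≥ 1).

To find P(4 < X ≤ 24), we use:
P(4 < X ≤ 24) = P(X ≤ 24) - P(X ≤ 4)
                 = F(24) - F(4)
                 = 0.790227 - 0.229170
                 = 0.561056

So there's approximately a 56.1% chance that X falls in this range.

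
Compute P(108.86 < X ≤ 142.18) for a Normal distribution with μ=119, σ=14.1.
0.713884

We have X ~ Normal(μ=119, σ=14.1).

To find P(108.86 < X ≤ 142.18), we use:
P(108.86 < X ≤ 142.18) = P(X ≤ 142.18) - P(X ≤ 108.86)
                 = F(142.18) - F(108.86)
                 = 0.949909 - 0.236025
                 = 0.713884

So there's approximately a 71.4% chance that X falls in this range.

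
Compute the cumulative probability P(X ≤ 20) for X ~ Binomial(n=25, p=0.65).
0.967952

We have X ~ Binomial(n=25, p=0.65).

The CDF gives us P(X ≤ k).

Using the CDF:
P(X ≤ 20) = 0.967952

This means there's approximately a 96.8% chance that X is at most 20.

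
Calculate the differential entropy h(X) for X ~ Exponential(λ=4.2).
-0.4351 nats

We have X ~ Exponential(λ=4.2).

The differential entropy measures the uncertainty or information content of the distribution.

For an Exponential distribution with λ=4.2:
h(X) = -0.4351 nats

(In bits, this would be -0.6277 bits.)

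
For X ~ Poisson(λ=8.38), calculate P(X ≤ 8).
0.539660

We have X ~ Poisson(λ=8.38).

The CDF gives us P(X ≤ k).

Using the CDF:
P(X ≤ 8) = 0.539660

This means there's approximately a 54.0% chance that X is at most 8.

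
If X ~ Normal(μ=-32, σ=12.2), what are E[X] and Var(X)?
E[X] = -32.0000, Var(X) = 148.8400

We have X ~ Normal(μ=-32, σ=12.2).

For a Normal distribution with μ=-32, σ=12.2:

Expected value:
E[X] = -32.0000

Variance:
Var(X) = 148.8400

Standard deviation:
σ = √Var(X) = 12.2000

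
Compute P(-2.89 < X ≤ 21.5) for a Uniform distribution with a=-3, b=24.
0.903333

We have X ~ Uniform(a=-3, b=24).

To find P(-2.89 < X ≤ 21.5), we use:
P(-2.89 < X ≤ 21.5) = P(X ≤ 21.5) - P(X ≤ -2.89)
                 = F(21.5) - F(-2.89)
                 = 0.907407 - 0.004074
                 = 0.903333

So there's approximately a 90.3% chance that X falls in this range.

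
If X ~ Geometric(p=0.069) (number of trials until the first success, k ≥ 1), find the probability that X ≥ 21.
0.239328

We have X ~ Geometric(p=0.069) (number of trials until the first success, k ≥ 1).

For discrete distributions, P(X ≥ 21) = 1 - P(X ≤ 20).

P(X ≤ 20) = 0.760672
P(X ≥ 21) = 1 - 0.760672 = 0.239328

So there's approximately a 23.9% chance that X is at least 21.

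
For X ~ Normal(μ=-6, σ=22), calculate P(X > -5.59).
0.492566

We have X ~ Normal(μ=-6, σ=22).

P(X > -5.59) = 1 - P(X ≤ -5.59)
                = 1 - F(-5.59)
                = 1 - 0.507434
                = 0.492566

So there's approximately a 49.3% chance that X exceeds -5.59.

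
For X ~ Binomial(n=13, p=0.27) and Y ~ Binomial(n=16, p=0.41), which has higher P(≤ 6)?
X has higher probability (P(X ≤ 6) = 0.9635 > P(Y ≤ 6) = 0.4942)

Compute P(≤ 6) for each distribution:

X ~ Binomial(n=13, p=0.27):
P(X ≤ 6) = 0.9635

Y ~ Binomial(n=16, p=0.41):
P(Y ≤ 6) = 0.4942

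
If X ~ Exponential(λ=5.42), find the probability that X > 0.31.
0.186337

We have X ~ Exponential(λ=5.42).

P(X > 0.31) = 1 - P(X ≤ 0.31)
                = 1 - F(0.31)
                = 1 - 0.813663
                = 0.186337

So there's approximately a 18.6% chance that X exceeds 0.31.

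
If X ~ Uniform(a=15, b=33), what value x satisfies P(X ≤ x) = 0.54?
24.7200

We have X ~ Uniform(a=15, b=33).

We want to find x such that P(X ≤ x) = 0.54.

This is the 54th percentile, which means 54% of values fall below this point.

Using the inverse CDF (quantile function):
x = F⁻¹(0.54) = 24.7200

Verification: P(X ≤ 24.7200) = 0.54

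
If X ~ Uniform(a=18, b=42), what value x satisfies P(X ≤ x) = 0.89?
39.3600

We have X ~ Uniform(a=18, b=42).

We want to find x such that P(X ≤ x) = 0.89.

This is the 89th percentile, which means 89% of values fall below this point.

Using the inverse CDF (quantile function):
x = F⁻¹(0.89) = 39.3600

Verification: P(X ≤ 39.3600) = 0.89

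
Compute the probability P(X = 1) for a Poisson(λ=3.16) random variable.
0.134065

We have X ~ Poisson(λ=3.16).

For a Poisson distribution, the PMF gives us the probability of each outcome.

Using the PMF formula:
P(X = 1) = 0.134065

Rounded to 4 decimal places: 0.1341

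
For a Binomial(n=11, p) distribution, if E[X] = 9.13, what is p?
p = 0.83

For a Binomial(n, p) distribution:
E[X] = n × p

Given n = 11 and E[X] = 9.13:
9.13 = 11 × p
p = 9.13 / 11 = 0.83

Verification: Binomial(11, 0.83) has E[X] = 9.13 ✓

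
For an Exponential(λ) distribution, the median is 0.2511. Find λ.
λ = 2.7604

For X ~ Exponential(λ), the CDF is F(x) = 1 - e^(-λx).
The median m satisfies F(m) = 0.5:
1 - e^(-λm) = 0.5
e^(-λm) = 0.5
λm = ln(2)
m = ln(2) / λ

Given m = 0.2511:
λ = ln(2) / 0.2511 = 0.693147 / 0.2511 = 2.7604

Verification: ln(2) / 2.7604 = 0.2511 ✓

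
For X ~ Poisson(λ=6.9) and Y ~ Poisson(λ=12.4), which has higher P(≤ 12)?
X has higher probability (P(X ≤ 12) = 0.9755 > P(Y ≤ 12) = 0.5303)

Compute P(≤ 12) for each distribution:

X ~ Poisson(λ=6.9):
P(X ≤ 12) = 0.9755

Y ~ Poisson(λ=12.4):
P(Y ≤ 12) = 0.5303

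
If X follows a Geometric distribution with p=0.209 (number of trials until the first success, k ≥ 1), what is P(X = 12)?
0.015852

We have X ~ Geometric(p=0.209) (number of trials until the first success, k ≥ 1).

For a Geometric distribution, the PMF gives us the probability of each outcome.

Using the PMF formula:
P(X = 12) = 0.015852

Rounded to 4 decimal places: 0.0159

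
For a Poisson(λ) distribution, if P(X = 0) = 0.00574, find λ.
λ = 5.1603

For a Poisson(λ) distribution, the PMF at 0 is:
P(X = 0) = λ^0 e^(-λ) / 0! = e^(-λ)

Given P(X = 0) = 0.00574:
e^(-λ) = 0.00574
-λ = ln(0.00574)
λ = -ln(0.00574) = 5.1603

Verification: e^(-5.1603) = 0.00574 ✓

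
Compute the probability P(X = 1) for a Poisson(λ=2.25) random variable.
0.237148

We have X ~ Poisson(λ=2.25).

For a Poisson distribution, the PMF gives us the probability of each outcome.

Using the PMF formula:
P(X = 1) = 0.237148

Rounded to 4 decimal places: 0.2371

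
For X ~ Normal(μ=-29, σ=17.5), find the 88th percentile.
-8.4377

We have X ~ Normal(μ=-29, σ=17.5).

We want to find x such that P(X ≤ x) = 0.88.

This is the 88th percentile, which means 88% of values fall below this point.

Using the inverse CDF (quantile function):
x = F⁻¹(0.88) = -8.4377

Verification: P(X ≤ -8.4377) = 0.88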